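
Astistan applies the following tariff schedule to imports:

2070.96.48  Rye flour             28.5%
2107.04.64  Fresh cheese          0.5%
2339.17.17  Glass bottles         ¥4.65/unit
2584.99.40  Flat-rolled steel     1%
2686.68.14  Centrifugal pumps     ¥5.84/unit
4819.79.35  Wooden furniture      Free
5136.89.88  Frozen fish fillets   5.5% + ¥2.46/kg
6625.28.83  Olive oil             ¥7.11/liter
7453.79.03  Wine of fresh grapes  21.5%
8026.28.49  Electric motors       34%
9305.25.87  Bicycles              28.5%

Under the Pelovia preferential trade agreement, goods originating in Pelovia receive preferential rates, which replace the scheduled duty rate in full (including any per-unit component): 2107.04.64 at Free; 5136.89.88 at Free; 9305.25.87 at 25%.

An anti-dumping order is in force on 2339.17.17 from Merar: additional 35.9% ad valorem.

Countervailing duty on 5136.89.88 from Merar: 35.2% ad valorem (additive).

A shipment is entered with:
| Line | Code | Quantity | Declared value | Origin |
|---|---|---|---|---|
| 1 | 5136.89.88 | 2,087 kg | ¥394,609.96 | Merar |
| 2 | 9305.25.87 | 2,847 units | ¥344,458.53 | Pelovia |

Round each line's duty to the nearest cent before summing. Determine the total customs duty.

¥251,854.90

Line 1 (5136.89.88, Merar, 2,087 kg, ¥394,609.96):
Base rate for 5136.89.88 is 5.5% + ¥2.46/kg.
5136.89.88 has an FTA preferential rate, but origin Merar is not Pelovia; base rate stands.
Additional duty on 5136.89.88 from Merar: +35.2%. Applied ad valorem rate: 5.5% + 35.2% = 40.7%.
Duty = ¥394,609.96 × 40.7% + 2,087 × ¥2.46 = ¥165,740.27.
Line 2 (9305.25.87, Pelovia, 2,847 units, ¥344,458.53):
Base rate for 9305.25.87 is 28.5%.
Origin Pelovia qualifies under the Astistan–Pelovia agreement and 9305.25.87 is covered: preferential rate 25% applies instead.
Duty = ¥344,458.53 × 25% = ¥86,114.63.
Total = ¥165,740.27 + ¥86,114.63 = ¥251,854.90.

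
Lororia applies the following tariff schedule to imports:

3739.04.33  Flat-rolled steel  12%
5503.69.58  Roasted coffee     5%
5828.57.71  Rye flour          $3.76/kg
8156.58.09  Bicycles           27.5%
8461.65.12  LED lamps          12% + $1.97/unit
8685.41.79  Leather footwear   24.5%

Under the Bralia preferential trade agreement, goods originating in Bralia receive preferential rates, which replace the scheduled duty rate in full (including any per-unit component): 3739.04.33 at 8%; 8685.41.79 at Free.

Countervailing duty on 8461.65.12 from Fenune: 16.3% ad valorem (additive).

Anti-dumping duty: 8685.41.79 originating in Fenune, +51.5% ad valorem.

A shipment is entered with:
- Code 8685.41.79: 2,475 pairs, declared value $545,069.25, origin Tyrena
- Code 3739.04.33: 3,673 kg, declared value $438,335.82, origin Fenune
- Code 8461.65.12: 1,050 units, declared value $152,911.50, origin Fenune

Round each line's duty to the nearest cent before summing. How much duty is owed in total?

$231,484.72

Line 1 (8685.41.79, Tyrena, 2,475 pairs, $545,069.25):
Base rate for 8685.41.79 is 24.5%.
8685.41.79 has an FTA preferential rate, but origin Tyrena is not Bralia; base rate stands.
The additional-duty order on 8685.41.79 targets Fenune, not Tyrena; it does not apply.
Duty = $545,069.25 × 24.5% = $133,541.97.
Line 2 (3739.04.33, Fenune, 3,673 kg, $438,335.82):
Base rate for 3739.04.33 is 12%.
3739.04.33 has an FTA preferential rate, but origin Fenune is not Bralia; base rate stands.
Duty = $438,335.82 × 12% = $52,600.30.
Line 3 (8461.65.12, Fenune, 1,050 units, $152,911.50):
Base rate for 8461.65.12 is 12% + $1.97/unit.
Additional duty on 8461.65.12 from Fenune: +16.3%. Applied ad valorem rate: 12% + 16.3% = 28.3%.
Duty = $152,911.50 × 28.3% + 1,050 × $1.97 = $45,342.45.
Total = $133,541.97 + $52,600.30 + $45,342.45 = $231,484.72.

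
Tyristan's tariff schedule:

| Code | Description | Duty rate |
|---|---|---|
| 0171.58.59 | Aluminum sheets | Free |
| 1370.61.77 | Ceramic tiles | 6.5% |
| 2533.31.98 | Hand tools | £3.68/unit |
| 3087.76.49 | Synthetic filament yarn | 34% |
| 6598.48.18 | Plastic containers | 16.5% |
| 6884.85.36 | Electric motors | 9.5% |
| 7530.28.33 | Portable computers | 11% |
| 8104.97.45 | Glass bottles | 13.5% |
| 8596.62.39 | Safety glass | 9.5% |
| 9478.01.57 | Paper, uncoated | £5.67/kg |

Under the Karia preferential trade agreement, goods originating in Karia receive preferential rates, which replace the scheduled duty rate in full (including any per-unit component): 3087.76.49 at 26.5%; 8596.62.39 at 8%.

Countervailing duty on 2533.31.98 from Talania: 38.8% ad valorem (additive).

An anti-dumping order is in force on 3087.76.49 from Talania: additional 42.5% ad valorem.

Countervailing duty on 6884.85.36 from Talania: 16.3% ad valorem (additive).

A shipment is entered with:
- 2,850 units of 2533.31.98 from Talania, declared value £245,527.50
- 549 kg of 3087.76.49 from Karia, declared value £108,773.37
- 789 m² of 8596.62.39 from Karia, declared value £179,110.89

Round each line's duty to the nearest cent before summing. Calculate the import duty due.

Line 1 (2533.31.98, Talania, 2,850 units, £245,527.50):
Base rate for 2533.31.98 is £3.68/unit.
Additional duty on 2533.31.98 from Talania: +38.8% ad valorem. Applied ad valorem rate = 38.8%.
Duty = £245,527.50 × 38.8% + 2,850 × £3.68 = £105,752.67.
Line 2 (3087.76.49, Karia, 549 kg, £108,773.37):
Base rate for 3087.76.49 is 34%.
Origin Karia qualifies under the Tyristan–Karia agreement and 3087.76.49 is covered: preferential rate 26.5% applies instead.
The additional-duty order on 3087.76.49 targets Talania, not Karia; it does not apply.
Duty = £108,773.37 × 26.5% = £28,824.94.
Line 3 (8596.62.39, Karia, 789 m², £179,110.89):
Base rate for 8596.62.39 is 9.5%.
Origin Karia qualifies under the Tyristan–Karia agreement and 8596.62.39 is covered: preferential rate 8% applies instead.
Duty = £179,110.89 × 8% = £14,328.87.
Total = £105,752.67 + £28,824.94 + £14,328.87 = £148,906.48.

£148,906.48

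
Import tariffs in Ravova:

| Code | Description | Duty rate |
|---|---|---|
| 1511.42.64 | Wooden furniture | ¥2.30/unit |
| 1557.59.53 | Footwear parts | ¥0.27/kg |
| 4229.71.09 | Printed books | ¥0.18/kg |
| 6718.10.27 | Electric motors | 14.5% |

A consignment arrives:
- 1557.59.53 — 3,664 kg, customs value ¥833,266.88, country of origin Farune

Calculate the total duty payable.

¥989.28

Line 1 (1557.59.53, Farune, 3,664 kg, ¥833,266.88):
Base rate for 1557.59.53 is ¥0.27/kg.
Duty = 3,664 × ¥0.27 = ¥989.28.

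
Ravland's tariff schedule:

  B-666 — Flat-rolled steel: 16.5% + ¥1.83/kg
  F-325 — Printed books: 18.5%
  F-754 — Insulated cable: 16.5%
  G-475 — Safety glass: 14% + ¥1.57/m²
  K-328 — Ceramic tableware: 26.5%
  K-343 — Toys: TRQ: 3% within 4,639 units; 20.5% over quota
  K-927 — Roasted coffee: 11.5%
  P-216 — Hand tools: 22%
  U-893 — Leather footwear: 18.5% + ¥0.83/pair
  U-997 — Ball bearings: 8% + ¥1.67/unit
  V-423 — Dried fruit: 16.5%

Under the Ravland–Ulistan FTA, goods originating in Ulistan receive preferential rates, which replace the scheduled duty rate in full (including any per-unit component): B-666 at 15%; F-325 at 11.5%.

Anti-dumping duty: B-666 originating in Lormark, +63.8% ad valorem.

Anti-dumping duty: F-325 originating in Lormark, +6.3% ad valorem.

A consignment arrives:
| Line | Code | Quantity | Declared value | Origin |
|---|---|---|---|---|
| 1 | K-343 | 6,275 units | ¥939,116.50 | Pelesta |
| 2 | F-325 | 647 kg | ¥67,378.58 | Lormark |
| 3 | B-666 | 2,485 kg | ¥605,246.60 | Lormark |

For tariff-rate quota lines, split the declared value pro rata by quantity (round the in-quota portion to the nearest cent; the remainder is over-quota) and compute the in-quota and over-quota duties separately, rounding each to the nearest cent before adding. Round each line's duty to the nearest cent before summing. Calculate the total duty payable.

Line 1 (K-343, Pelesta, 6,275 units, ¥939,116.50):
Code K-343 is under a tariff-rate quota (threshold 4,639 units). In-quota: 4,639 units at 3%; over-quota: 1,636 units at 20.5%.
Pro-rata value split: in-quota = ¥939,116.50 × 4,639/6,275 = ¥694,272.74; over-quota = ¥939,116.50 − ¥694,272.74 = ¥244,843.76.
In-quota duty = ¥694,272.74 × 3% = ¥20,828.18. Over-quota duty = ¥244,843.76 × 20.5% = ¥50,192.97.
Line duty = ¥20,828.18 + ¥50,192.97 = ¥71,021.15.
Line 2 (F-325, Lormark, 647 kg, ¥67,378.58):
Base rate for F-325 is 18.5%.
F-325 has an FTA preferential rate, but origin Lormark is not Ulistan; base rate stands.
Additional duty on F-325 from Lormark: +6.3%. Applied ad valorem rate: 18.5% + 6.3% = 24.8%.
Duty = ¥67,378.58 × 24.8% = ¥16,709.89.
Line 3 (B-666, Lormark, 2,485 kg, ¥605,246.60):
Base rate for B-666 is 16.5% + ¥1.83/kg.
B-666 has an FTA preferential rate, but origin Lormark is not Ulistan; base rate stands.
Additional duty on B-666 from Lormark: +63.8%. Applied ad valorem rate: 16.5% + 63.8% = 80.3%.
Duty = ¥605,246.60 × 80.3% + 2,485 × ¥1.83 = ¥490,560.57.
Total = ¥71,021.15 + ¥16,709.89 + ¥490,560.57 = ¥578,291.61.

¥578,291.61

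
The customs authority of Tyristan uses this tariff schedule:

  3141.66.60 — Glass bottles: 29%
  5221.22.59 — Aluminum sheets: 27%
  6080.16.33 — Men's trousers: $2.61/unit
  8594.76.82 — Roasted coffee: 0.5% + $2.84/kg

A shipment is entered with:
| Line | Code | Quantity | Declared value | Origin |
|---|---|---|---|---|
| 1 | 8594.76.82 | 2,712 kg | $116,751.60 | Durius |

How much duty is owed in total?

Line 1 (8594.76.82, Durius, 2,712 kg, $116,751.60):
Base rate for 8594.76.82 is 0.5% + $2.84/kg.
Duty = $116,751.60 × 0.5% + 2,712 × $2.84 = $8,285.84.

$8,285.84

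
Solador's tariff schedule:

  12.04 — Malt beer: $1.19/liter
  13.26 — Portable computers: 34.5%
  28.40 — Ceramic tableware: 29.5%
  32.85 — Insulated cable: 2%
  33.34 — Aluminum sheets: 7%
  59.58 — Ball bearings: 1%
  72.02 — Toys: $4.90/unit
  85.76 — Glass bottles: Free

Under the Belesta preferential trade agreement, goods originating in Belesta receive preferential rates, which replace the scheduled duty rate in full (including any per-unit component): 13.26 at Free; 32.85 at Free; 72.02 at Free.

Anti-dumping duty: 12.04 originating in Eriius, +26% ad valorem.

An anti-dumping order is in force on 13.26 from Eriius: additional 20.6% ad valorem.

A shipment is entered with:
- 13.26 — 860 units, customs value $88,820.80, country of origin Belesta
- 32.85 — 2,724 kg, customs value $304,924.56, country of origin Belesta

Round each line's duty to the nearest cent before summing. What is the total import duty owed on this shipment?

$0.00

Line 1 (13.26, Belesta, 860 units, $88,820.80):
Base rate for 13.26 is 34.5%.
Origin Belesta qualifies under the Solador–Belesta agreement and 13.26 is covered: preferential rate Free applies instead.
The additional-duty order on 13.26 targets Eriius, not Belesta; it does not apply.
Duty = $88,820.80 × 0% = $0.00.
Line 2 (32.85, Belesta, 2,724 kg, $304,924.56):
Base rate for 32.85 is 2%.
Origin Belesta qualifies under the Solador–Belesta agreement and 32.85 is covered: preferential rate Free applies instead.
Duty = $304,924.56 × 0% = $0.00.
Total = $0.00 + $0.00 = $0.00.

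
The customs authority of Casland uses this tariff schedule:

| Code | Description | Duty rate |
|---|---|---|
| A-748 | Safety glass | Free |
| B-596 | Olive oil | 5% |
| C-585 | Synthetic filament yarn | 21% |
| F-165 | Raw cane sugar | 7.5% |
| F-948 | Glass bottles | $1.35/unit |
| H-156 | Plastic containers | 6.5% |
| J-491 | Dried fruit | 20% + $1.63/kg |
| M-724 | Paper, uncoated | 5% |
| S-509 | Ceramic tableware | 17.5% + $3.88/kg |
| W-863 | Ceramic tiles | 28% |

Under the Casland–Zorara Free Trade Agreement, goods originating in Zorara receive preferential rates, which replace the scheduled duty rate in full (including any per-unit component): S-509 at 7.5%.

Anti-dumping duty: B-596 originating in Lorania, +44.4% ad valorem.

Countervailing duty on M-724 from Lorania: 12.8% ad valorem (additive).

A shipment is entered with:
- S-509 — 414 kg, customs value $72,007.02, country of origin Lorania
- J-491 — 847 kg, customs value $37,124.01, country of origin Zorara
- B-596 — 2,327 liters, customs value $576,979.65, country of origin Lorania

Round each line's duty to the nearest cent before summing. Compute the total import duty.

$308,040.91

Line 1 (S-509, Lorania, 414 kg, $72,007.02):
Base rate for S-509 is 17.5% + $3.88/kg.
S-509 has an FTA preferential rate, but origin Lorania is not Zorara; base rate stands.
Duty = $72,007.02 × 17.5% + 414 × $3.88 = $14,207.55.
Line 2 (J-491, Zorara, 847 kg, $37,124.01):
Base rate for J-491 is 20% + $1.63/kg.
Origin Zorara is the FTA partner but J-491 is not on the preference list; base rate stands.
Duty = $37,124.01 × 20% + 847 × $1.63 = $8,805.41.
Line 3 (B-596, Lorania, 2,327 liters, $576,979.65):
Base rate for B-596 is 5%.
Additional duty on B-596 from Lorania: +44.4%. Applied ad valorem rate: 5% + 44.4% = 49.4%.
Duty = $576,979.65 × 49.4% = $285,027.95.
Total = $14,207.55 + $8,805.41 + $285,027.95 = $308,040.91.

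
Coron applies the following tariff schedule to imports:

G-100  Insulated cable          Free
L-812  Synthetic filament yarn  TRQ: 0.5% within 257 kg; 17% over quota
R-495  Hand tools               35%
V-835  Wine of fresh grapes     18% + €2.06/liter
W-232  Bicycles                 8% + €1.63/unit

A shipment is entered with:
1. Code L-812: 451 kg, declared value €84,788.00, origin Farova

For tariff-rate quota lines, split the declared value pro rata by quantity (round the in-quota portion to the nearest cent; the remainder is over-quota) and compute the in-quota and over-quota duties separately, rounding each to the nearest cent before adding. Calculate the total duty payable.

€6,441.82

Line 1 (L-812, Farova, 451 kg, €84,788.00):
Code L-812 is under a tariff-rate quota (threshold 257 kg). In-quota: 257 kg at 0.5%; over-quota: 194 kg at 17%.
Pro-rata value split: in-quota = €84,788.00 × 257/451 = €48,316.00; over-quota = €84,788.00 − €48,316.00 = €36,472.00.
In-quota duty = €48,316.00 × 0.5% = €241.58. Over-quota duty = €36,472.00 × 17% = €6,200.24.
Line duty = €241.58 + €6,200.24 = €6,441.82.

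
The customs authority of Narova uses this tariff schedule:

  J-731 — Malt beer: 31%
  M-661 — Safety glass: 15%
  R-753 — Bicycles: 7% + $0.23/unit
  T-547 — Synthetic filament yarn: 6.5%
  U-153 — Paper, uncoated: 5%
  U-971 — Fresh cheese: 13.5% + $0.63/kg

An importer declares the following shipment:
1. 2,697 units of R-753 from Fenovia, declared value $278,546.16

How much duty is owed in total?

Line 1 (R-753, Fenovia, 2,697 units, $278,546.16):
Base rate for R-753 is 7% + $0.23/unit.
Duty = $278,546.16 × 7% + 2,697 × $0.23 = $20,118.54.

$20,118.54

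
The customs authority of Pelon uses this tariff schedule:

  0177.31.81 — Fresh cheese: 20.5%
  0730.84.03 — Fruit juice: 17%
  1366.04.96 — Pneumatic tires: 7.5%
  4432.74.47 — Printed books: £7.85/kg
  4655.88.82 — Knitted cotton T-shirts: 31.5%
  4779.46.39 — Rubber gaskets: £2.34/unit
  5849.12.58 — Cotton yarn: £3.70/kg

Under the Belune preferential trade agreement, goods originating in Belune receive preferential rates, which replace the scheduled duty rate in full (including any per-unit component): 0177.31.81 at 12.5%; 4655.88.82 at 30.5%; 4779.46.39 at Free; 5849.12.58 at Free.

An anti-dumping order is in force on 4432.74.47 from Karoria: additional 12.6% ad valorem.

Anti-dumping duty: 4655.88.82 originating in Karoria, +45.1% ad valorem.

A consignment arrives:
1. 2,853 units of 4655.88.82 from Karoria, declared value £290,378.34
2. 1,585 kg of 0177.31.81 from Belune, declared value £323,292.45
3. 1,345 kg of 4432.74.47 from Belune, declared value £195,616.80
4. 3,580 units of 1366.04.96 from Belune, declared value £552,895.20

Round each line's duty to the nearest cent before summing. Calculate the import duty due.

Line 1 (4655.88.82, Karoria, 2,853 units, £290,378.34):
Base rate for 4655.88.82 is 31.5%.
4655.88.82 has an FTA preferential rate, but origin Karoria is not Belune; base rate stands.
Additional duty on 4655.88.82 from Karoria: +45.1%. Applied ad valorem rate: 31.5% + 45.1% = 76.6%.
Duty = £290,378.34 × 76.6% = £222,429.81.
Line 2 (0177.31.81, Belune, 1,585 kg, £323,292.45):
Base rate for 0177.31.81 is 20.5%.
Origin Belune qualifies under the Pelon–Belune agreement and 0177.31.81 is covered: preferential rate 12.5% applies instead.
Duty = £323,292.45 × 12.5% = £40,411.56.
Line 3 (4432.74.47, Belune, 1,345 kg, £195,616.80):
Base rate for 4432.74.47 is £7.85/kg.
Origin Belune is the FTA partner but 4432.74.47 is not on the preference list; base rate stands.
The additional-duty order on 4432.74.47 targets Karoria, not Belune; it does not apply.
Duty = 1,345 × £7.85 = £10,558.25.
Line 4 (1366.04.96, Belune, 3,580 units, £552,895.20):
Base rate for 1366.04.96 is 7.5%.
Origin Belune is the FTA partner but 1366.04.96 is not on the preference list; base rate stands.
Duty = £552,895.20 × 7.5% = £41,467.14.
Total = £222,429.81 + £40,411.56 + £10,558.25 + £41,467.14 = £314,866.76.

£314,866.76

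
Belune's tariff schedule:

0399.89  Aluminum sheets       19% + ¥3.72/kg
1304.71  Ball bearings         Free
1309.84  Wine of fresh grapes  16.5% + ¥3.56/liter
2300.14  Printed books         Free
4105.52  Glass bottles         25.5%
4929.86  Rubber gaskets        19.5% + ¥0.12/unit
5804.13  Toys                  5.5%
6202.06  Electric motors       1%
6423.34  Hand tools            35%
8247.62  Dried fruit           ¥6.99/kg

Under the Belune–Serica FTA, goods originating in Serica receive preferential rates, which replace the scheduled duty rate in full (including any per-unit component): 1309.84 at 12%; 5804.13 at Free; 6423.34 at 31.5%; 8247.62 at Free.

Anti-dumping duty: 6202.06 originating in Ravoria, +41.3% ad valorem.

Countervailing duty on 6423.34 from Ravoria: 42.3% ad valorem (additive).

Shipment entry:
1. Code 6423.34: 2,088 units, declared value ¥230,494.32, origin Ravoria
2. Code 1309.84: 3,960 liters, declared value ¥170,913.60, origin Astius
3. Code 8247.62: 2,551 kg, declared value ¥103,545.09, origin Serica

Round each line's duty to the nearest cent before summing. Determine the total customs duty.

¥220,470.45

Line 1 (6423.34, Ravoria, 2,088 units, ¥230,494.32):
Base rate for 6423.34 is 35%.
6423.34 has an FTA preferential rate, but origin Ravoria is not Serica; base rate stands.
Additional duty on 6423.34 from Ravoria: +42.3%. Applied ad valorem rate: 35% + 42.3% = 77.3%.
Duty = ¥230,494.32 × 77.3% = ¥178,172.11.
Line 2 (1309.84, Astius, 3,960 liters, ¥170,913.60):
Base rate for 1309.84 is 16.5% + ¥3.56/liter.
1309.84 has an FTA preferential rate, but origin Astius is not Serica; base rate stands.
Duty = ¥170,913.60 × 16.5% + 3,960 × ¥3.56 = ¥42,298.34.
Line 3 (8247.62, Serica, 2,551 kg, ¥103,545.09):
Base rate for 8247.62 is ¥6.99/kg.
Origin Serica qualifies under the Belune–Serica agreement and 8247.62 is covered: preferential rate Free applies instead.
Duty = ¥103,545.09 × 0% = ¥0.00.
Total = ¥178,172.11 + ¥42,298.34 + ¥0.00 = ¥220,470.45.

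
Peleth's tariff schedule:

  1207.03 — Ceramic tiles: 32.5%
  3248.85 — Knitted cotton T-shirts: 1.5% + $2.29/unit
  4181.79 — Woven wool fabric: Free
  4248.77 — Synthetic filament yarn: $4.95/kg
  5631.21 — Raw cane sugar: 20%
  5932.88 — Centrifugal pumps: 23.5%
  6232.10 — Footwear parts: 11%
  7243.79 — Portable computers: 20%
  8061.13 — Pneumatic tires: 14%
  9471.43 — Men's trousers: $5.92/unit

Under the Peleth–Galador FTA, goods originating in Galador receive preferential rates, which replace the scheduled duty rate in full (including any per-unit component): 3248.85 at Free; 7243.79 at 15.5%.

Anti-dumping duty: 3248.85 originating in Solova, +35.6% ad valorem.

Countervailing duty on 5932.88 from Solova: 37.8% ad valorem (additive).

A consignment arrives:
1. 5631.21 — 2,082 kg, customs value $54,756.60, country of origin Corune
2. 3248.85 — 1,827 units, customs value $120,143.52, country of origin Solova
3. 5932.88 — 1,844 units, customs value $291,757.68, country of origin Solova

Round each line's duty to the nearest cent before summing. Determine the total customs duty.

$238,555.86

Line 1 (5631.21, Corune, 2,082 kg, $54,756.60):
Base rate for 5631.21 is 20%.
Duty = $54,756.60 × 20% = $10,951.32.
Line 2 (3248.85, Solova, 1,827 units, $120,143.52):
Base rate for 3248.85 is 1.5% + $2.29/unit.
3248.85 has an FTA preferential rate, but origin Solova is not Galador; base rate stands.
Additional duty on 3248.85 from Solova: +35.6%. Applied ad valorem rate: 1.5% + 35.6% = 37.1%.
Duty = $120,143.52 × 37.1% + 1,827 × $2.29 = $48,757.08.
Line 3 (5932.88, Solova, 1,844 units, $291,757.68):
Base rate for 5932.88 is 23.5%.
Additional duty on 5932.88 from Solova: +37.8%. Applied ad valorem rate: 23.5% + 37.8% = 61.3%.
Duty = $291,757.68 × 61.3% = $178,847.46.
Total = $10,951.32 + $48,757.08 + $178,847.46 = $238,555.86.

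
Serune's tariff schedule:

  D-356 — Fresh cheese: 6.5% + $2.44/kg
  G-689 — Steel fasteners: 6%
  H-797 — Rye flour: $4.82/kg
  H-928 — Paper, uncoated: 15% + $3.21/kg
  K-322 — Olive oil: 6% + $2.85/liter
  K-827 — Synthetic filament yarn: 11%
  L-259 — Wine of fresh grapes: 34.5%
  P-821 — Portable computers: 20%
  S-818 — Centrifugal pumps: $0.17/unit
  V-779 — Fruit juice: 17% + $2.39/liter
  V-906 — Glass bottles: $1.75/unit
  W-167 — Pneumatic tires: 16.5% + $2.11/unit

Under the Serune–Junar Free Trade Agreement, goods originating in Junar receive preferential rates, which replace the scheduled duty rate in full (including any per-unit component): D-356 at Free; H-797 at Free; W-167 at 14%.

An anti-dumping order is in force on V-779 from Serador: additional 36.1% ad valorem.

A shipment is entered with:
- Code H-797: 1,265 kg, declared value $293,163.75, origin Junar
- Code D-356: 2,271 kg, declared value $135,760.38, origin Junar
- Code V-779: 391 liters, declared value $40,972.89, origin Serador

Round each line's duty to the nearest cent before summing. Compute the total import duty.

Line 1 (H-797, Junar, 1,265 kg, $293,163.75):
Base rate for H-797 is $4.82/kg.
Origin Junar qualifies under the Serune–Junar agreement and H-797 is covered: preferential rate Free applies instead.
Duty = $293,163.75 × 0% = $0.00.
Line 2 (D-356, Junar, 2,271 kg, $135,760.38):
Base rate for D-356 is 6.5% + $2.44/kg.
Origin Junar qualifies under the Serune–Junar agreement and D-356 is covered: preferential rate Free applies instead.
Duty = $135,760.38 × 0% = $0.00.
Line 3 (V-779, Serador, 391 liters, $40,972.89):
Base rate for V-779 is 17% + $2.39/liter.
Additional duty on V-779 from Serador: +36.1%. Applied ad valorem rate: 17% + 36.1% = 53.1%.
Duty = $40,972.89 × 53.1% + 391 × $2.39 = $22,691.09.
Total = $0.00 + $0.00 + $22,691.09 = $22,691.09.

$22,691.09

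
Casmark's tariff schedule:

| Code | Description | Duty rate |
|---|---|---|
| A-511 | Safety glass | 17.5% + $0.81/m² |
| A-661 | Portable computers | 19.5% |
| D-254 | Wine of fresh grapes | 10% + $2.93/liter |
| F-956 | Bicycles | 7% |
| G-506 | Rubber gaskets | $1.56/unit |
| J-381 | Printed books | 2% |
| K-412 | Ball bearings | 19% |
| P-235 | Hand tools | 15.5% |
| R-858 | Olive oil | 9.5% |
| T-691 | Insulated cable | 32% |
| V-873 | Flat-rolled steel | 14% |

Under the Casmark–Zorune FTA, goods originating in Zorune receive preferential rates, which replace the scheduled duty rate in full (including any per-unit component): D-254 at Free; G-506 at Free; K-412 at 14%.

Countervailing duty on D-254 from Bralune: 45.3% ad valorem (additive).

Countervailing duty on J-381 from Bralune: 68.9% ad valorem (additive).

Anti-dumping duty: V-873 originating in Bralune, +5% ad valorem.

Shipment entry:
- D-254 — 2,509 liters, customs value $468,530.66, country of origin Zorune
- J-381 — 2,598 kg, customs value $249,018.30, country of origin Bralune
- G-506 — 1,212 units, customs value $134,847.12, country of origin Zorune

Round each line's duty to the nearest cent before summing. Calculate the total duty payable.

$176,553.97

Line 1 (D-254, Zorune, 2,509 liters, $468,530.66):
Base rate for D-254 is 10% + $2.93/liter.
Origin Zorune qualifies under the Casmark–Zorune agreement and D-254 is covered: preferential rate Free applies instead.
The additional-duty order on D-254 targets Bralune, not Zorune; it does not apply.
Duty = $468,530.66 × 0% = $0.00.
Line 2 (J-381, Bralune, 2,598 kg, $249,018.30):
Base rate for J-381 is 2%.
Additional duty on J-381 from Bralune: +68.9%. Applied ad valorem rate: 2% + 68.9% = 70.9%.
Duty = $249,018.30 × 70.9% = $176,553.97.
Line 3 (G-506, Zorune, 1,212 units, $134,847.12):
Base rate for G-506 is $1.56/unit.
Origin Zorune qualifies under the Casmark–Zorune agreement and G-506 is covered: preferential rate Free applies instead.
Duty = $134,847.12 × 0% = $0.00.
Total = $0.00 + $176,553.97 + $0.00 = $176,553.97.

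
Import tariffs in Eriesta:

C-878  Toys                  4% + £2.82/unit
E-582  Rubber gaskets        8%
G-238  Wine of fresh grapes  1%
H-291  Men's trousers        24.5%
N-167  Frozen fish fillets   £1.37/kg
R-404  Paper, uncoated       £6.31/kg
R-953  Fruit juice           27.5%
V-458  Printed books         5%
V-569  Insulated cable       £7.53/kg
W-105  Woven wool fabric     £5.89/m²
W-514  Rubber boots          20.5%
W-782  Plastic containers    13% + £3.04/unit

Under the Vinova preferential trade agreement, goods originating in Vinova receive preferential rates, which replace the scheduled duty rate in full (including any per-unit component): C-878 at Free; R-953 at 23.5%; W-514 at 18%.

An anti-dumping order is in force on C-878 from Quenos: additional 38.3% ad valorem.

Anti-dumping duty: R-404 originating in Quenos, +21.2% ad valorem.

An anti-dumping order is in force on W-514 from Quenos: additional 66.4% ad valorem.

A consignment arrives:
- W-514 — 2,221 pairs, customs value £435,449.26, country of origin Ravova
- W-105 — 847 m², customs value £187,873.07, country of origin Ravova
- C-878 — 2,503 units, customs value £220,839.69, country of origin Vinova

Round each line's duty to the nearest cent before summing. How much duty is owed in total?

Line 1 (W-514, Ravova, 2,221 pairs, £435,449.26):
Base rate for W-514 is 20.5%.
W-514 has an FTA preferential rate, but origin Ravova is not Vinova; base rate stands.
The additional-duty order on W-514 targets Quenos, not Ravova; it does not apply.
Duty = £435,449.26 × 20.5% = £89,267.10.
Line 2 (W-105, Ravova, 847 m², £187,873.07):
Base rate for W-105 is £5.89/m².
Duty = 847 × £5.89 = £4,988.83.
Line 3 (C-878, Vinova, 2,503 units, £220,839.69):
Base rate for C-878 is 4% + £2.82/unit.
Origin Vinova qualifies under the Eriesta–Vinova agreement and C-878 is covered: preferential rate Free applies instead.
The additional-duty order on C-878 targets Quenos, not Vinova; it does not apply.
Duty = £220,839.69 × 0% = £0.00.
Total = £89,267.10 + £4,988.83 + £0.00 = £94,255.93.

£94,255.93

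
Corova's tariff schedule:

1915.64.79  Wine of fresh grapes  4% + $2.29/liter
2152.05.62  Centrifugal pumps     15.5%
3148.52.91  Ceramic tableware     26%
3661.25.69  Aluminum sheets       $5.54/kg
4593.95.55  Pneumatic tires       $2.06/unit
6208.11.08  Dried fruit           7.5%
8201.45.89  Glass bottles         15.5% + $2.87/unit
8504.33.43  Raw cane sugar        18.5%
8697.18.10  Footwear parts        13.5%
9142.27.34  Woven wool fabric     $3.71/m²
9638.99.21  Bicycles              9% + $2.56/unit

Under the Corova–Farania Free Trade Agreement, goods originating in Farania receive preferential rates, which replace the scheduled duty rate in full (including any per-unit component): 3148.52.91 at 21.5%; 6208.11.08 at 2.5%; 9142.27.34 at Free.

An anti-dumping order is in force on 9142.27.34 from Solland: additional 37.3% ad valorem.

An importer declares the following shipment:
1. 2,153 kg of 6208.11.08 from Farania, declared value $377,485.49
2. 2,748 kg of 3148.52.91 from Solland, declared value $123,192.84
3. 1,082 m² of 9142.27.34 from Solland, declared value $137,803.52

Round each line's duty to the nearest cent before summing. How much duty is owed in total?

Line 1 (6208.11.08, Farania, 2,153 kg, $377,485.49):
Base rate for 6208.11.08 is 7.5%.
Origin Farania qualifies under the Corova–Farania agreement and 6208.11.08 is covered: preferential rate 2.5% applies instead.
Duty = $377,485.49 × 2.5% = $9,437.14.
Line 2 (3148.52.91, Solland, 2,748 kg, $123,192.84):
Base rate for 3148.52.91 is 26%.
3148.52.91 has an FTA preferential rate, but origin Solland is not Farania; base rate stands.
Duty = $123,192.84 × 26% = $32,030.14.
Line 3 (9142.27.34, Solland, 1,082 m², $137,803.52):
Base rate for 9142.27.34 is $3.71/m².
9142.27.34 has an FTA preferential rate, but origin Solland is not Farania; base rate stands.
Additional duty on 9142.27.34 from Solland: +37.3% ad valorem. Applied ad valorem rate = 37.3%.
Duty = $137,803.52 × 37.3% + 1,082 × $3.71 = $55,414.93.
Total = $9,437.14 + $32,030.14 + $55,414.93 = $96,882.21.

$96,882.21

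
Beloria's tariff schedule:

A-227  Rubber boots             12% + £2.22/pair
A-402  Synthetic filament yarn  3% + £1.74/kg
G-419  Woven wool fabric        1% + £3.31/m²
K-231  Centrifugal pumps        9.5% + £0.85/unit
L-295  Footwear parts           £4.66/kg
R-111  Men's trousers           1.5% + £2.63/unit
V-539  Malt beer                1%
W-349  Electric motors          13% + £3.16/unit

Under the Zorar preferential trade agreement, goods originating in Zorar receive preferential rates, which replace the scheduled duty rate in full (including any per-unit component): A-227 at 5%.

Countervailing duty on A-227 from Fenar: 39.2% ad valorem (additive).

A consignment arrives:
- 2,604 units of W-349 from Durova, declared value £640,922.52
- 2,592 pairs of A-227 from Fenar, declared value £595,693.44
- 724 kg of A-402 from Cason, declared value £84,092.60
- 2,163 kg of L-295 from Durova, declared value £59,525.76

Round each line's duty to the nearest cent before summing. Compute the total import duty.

£416,159.97

Line 1 (W-349, Durova, 2,604 units, £640,922.52):
Base rate for W-349 is 13% + £3.16/unit.
Duty = £640,922.52 × 13% + 2,604 × £3.16 = £91,548.57.
Line 2 (A-227, Fenar, 2,592 pairs, £595,693.44):
Base rate for A-227 is 12% + £2.22/pair.
A-227 has an FTA preferential rate, but origin Fenar is not Zorar; base rate stands.
Additional duty on A-227 from Fenar: +39.2%. Applied ad valorem rate: 12% + 39.2% = 51.2%.
Duty = £595,693.44 × 51.2% + 2,592 × £2.22 = £310,749.28.
Line 3 (A-402, Cason, 724 kg, £84,092.60):
Base rate for A-402 is 3% + £1.74/kg.
Duty = £84,092.60 × 3% + 724 × £1.74 = £3,782.54.
Line 4 (L-295, Durova, 2,163 kg, £59,525.76):
Base rate for L-295 is £4.66/kg.
Duty = 2,163 × £4.66 = £10,079.58.
Total = £91,548.57 + £310,749.28 + £3,782.54 + £10,079.58 = £416,159.97.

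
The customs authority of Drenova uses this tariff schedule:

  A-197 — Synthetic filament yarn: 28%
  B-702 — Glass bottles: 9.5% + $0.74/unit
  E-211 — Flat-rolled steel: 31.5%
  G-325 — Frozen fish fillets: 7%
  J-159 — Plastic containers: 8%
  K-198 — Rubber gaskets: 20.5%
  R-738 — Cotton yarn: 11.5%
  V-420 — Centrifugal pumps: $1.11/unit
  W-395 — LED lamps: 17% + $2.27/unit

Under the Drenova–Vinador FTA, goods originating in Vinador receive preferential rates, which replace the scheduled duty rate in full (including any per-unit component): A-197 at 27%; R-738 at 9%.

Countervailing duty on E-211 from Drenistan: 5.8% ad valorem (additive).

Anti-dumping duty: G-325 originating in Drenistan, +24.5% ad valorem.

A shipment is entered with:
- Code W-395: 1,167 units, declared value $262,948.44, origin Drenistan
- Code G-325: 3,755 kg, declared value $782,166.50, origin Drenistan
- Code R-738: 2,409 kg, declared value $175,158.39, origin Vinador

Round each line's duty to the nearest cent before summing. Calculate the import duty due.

Line 1 (W-395, Drenistan, 1,167 units, $262,948.44):
Base rate for W-395 is 17% + $2.27/unit.
Duty = $262,948.44 × 17% + 1,167 × $2.27 = $47,350.32.
Line 2 (G-325, Drenistan, 3,755 kg, $782,166.50):
Base rate for G-325 is 7%.
Additional duty on G-325 from Drenistan: +24.5%. Applied ad valorem rate: 7% + 24.5% = 31.5%.
Duty = $782,166.50 × 31.5% = $246,382.45.
Line 3 (R-738, Vinador, 2,409 kg, $175,158.39):
Base rate for R-738 is 11.5%.
Origin Vinador qualifies under the Drenova–Vinador agreement and R-738 is covered: preferential rate 9% applies instead.
Duty = $175,158.39 × 9% = $15,764.26.
Total = $47,350.32 + $246,382.45 + $15,764.26 = $309,497.03.

$309,497.03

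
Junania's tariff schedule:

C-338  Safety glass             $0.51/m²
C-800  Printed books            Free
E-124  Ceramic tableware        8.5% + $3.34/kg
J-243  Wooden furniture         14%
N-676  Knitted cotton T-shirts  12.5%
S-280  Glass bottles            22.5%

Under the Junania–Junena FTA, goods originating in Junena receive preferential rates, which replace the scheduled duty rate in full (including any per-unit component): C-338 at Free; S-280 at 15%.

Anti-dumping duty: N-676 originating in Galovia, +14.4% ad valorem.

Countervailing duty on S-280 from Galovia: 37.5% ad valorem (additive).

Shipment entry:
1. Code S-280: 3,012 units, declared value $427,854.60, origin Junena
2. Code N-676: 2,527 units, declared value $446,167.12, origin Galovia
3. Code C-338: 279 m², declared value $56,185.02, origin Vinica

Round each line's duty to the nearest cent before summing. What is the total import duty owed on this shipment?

$184,339.44

Line 1 (S-280, Junena, 3,012 units, $427,854.60):
Base rate for S-280 is 22.5%.
Origin Junena qualifies under the Junania–Junena agreement and S-280 is covered: preferential rate 15% applies instead.
The additional-duty order on S-280 targets Galovia, not Junena; it does not apply.
Duty = $427,854.60 × 15% = $64,178.19.
Line 2 (N-676, Galovia, 2,527 units, $446,167.12):
Base rate for N-676 is 12.5%.
Additional duty on N-676 from Galovia: +14.4%. Applied ad valorem rate: 12.5% + 14.4% = 26.9%.
Duty = $446,167.12 × 26.9% = $120,018.96.
Line 3 (C-338, Vinica, 279 m², $56,185.02):
Base rate for C-338 is $0.51/m².
C-338 has an FTA preferential rate, but origin Vinica is not Junena; base rate stands.
Duty = 279 × $0.51 = $142.29.
Total = $64,178.19 + $120,018.96 + $142.29 = $184,339.44.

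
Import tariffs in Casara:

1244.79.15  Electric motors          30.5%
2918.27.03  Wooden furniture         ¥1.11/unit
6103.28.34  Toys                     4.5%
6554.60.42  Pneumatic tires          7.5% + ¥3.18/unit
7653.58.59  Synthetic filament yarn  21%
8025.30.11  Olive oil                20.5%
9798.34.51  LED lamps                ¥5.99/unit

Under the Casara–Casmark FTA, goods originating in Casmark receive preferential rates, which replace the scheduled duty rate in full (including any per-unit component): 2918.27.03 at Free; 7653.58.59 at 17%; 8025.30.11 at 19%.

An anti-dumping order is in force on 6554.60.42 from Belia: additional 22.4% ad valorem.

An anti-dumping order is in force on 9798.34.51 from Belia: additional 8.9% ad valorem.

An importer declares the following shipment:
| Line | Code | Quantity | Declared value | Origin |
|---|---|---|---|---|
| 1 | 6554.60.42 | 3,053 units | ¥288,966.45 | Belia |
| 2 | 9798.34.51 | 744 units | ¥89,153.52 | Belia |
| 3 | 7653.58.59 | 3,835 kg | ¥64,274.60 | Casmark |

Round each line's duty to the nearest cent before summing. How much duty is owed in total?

¥119,427.41

Line 1 (6554.60.42, Belia, 3,053 units, ¥288,966.45):
Base rate for 6554.60.42 is 7.5% + ¥3.18/unit.
Additional duty on 6554.60.42 from Belia: +22.4%. Applied ad valorem rate: 7.5% + 22.4% = 29.9%.
Duty = ¥288,966.45 × 29.9% + 3,053 × ¥3.18 = ¥96,109.51.
Line 2 (9798.34.51, Belia, 744 units, ¥89,153.52):
Base rate for 9798.34.51 is ¥5.99/unit.
Additional duty on 9798.34.51 from Belia: +8.9% ad valorem. Applied ad valorem rate = 8.9%.
Duty = ¥89,153.52 × 8.9% + 744 × ¥5.99 = ¥12,391.22.
Line 3 (7653.58.59, Casmark, 3,835 kg, ¥64,274.60):
Base rate for 7653.58.59 is 21%.
Origin Casmark qualifies under the Casara–Casmark agreement and 7653.58.59 is covered: preferential rate 17% applies instead.
Duty = ¥64,274.60 × 17% = ¥10,926.68.
Total = ¥96,109.51 + ¥12,391.22 + ¥10,926.68 = ¥119,427.41.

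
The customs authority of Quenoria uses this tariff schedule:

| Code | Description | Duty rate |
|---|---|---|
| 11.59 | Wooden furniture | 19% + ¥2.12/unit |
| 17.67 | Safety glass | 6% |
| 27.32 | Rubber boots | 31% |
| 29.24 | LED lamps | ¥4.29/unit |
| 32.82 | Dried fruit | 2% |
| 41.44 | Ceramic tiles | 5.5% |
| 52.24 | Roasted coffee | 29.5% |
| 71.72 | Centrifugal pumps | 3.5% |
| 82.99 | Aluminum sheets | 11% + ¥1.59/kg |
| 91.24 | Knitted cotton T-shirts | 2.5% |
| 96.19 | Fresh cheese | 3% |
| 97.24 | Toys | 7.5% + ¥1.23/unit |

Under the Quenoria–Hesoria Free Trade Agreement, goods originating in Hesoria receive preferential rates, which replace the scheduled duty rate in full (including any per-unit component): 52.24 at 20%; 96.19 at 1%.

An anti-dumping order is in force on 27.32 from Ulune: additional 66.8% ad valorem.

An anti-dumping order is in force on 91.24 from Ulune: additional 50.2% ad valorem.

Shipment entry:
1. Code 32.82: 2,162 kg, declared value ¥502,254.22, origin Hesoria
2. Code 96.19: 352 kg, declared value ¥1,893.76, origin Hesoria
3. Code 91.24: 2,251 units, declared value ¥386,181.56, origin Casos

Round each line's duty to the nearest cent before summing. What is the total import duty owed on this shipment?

Line 1 (32.82, Hesoria, 2,162 kg, ¥502,254.22):
Base rate for 32.82 is 2%.
Origin Hesoria is the FTA partner but 32.82 is not on the preference list; base rate stands.
Duty = ¥502,254.22 × 2% = ¥10,045.08.
Line 2 (96.19, Hesoria, 352 kg, ¥1,893.76):
Base rate for 96.19 is 3%.
Origin Hesoria qualifies under the Quenoria–Hesoria agreement and 96.19 is covered: preferential rate 1% applies instead.
Duty = ¥1,893.76 × 1% = ¥18.94.
Line 3 (91.24, Casos, 2,251 units, ¥386,181.56):
Base rate for 91.24 is 2.5%.
The additional-duty order on 91.24 targets Ulune, not Casos; it does not apply.
Duty = ¥386,181.56 × 2.5% = ¥9,654.54.
Total = ¥10,045.08 + ¥18.94 + ¥9,654.54 = ¥19,718.56.

¥19,718.56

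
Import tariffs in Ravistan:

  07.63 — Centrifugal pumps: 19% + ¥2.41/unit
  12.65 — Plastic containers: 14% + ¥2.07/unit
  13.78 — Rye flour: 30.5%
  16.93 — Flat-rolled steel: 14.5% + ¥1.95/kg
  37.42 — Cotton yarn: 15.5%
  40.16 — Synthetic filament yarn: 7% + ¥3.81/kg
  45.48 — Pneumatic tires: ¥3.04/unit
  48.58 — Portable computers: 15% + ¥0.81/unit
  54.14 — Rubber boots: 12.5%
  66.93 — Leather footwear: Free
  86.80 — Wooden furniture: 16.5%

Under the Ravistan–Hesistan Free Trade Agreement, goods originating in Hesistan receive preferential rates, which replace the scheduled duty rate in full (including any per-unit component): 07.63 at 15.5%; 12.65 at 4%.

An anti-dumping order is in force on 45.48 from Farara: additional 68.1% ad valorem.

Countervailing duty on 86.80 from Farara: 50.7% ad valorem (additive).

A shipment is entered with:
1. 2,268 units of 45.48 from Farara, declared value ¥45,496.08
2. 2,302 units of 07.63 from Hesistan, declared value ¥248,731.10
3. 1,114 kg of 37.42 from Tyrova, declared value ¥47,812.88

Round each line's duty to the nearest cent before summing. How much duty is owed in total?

¥83,841.87

Line 1 (45.48, Farara, 2,268 units, ¥45,496.08):
Base rate for 45.48 is ¥3.04/unit.
Additional duty on 45.48 from Farara: +68.1% ad valorem. Applied ad valorem rate = 68.1%.
Duty = ¥45,496.08 × 68.1% + 2,268 × ¥3.04 = ¥37,877.55.
Line 2 (07.63, Hesistan, 2,302 units, ¥248,731.10):
Base rate for 07.63 is 19% + ¥2.41/unit.
Origin Hesistan qualifies under the Ravistan–Hesistan agreement and 07.63 is covered: preferential rate 15.5% applies instead.
Duty = ¥248,731.10 × 15.5% = ¥38,553.32.
Line 3 (37.42, Tyrova, 1,114 kg, ¥47,812.88):
Base rate for 37.42 is 15.5%.
Duty = ¥47,812.88 × 15.5% = ¥7,411.00.
Total = ¥37,877.55 + ¥38,553.32 + ¥7,411.00 = ¥83,841.87.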